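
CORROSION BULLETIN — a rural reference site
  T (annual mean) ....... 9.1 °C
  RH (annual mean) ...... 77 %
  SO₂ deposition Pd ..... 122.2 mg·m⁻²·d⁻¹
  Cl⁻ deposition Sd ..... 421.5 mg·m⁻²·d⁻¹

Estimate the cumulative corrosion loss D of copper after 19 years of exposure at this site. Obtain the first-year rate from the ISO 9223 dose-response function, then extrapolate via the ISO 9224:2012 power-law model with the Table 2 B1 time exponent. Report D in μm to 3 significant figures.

D(19) = 20.4 μm

copper: T≤10 °C ⇒ hinge +0.126·(9.1−10) = -0.1134
  Pd branch = 0.0053·Pd^0.26·e^(0.059·RH+f) = 1.551 μm/a
  Sd branch = 0.01025·Sd^0.27·e^(0.036·RH+0.049·T) = 1.309 μm/a
  r_corr = 1.551 + 1.309 = 2.86 μm/a
Long-term exponent b (ISO 9224 Table 2, B1) = 0.667
  D(19) = 2.86 × 19^0.667 = 2.86 × 7.127 = 20.39 μm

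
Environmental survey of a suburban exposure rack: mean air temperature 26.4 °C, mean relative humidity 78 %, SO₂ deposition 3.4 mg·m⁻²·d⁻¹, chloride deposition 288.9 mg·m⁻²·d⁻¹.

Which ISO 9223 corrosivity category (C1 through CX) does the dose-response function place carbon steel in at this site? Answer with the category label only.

carbon steel: temperature factor f = -0.054·(16.4) = -0.8856
  SO₂ term: 1.77·3.4^0.52·exp(0.02·78-0.8856) = 6.565
  Cl⁻ term: 0.102·288.9^0.62·exp(0.033·78+0.04·26.4) = 129
  r_corr = 6.565 + 129 = 135.6 μm/a
136 μm/a falls in (80, 200] for carbon steel → category C5

C5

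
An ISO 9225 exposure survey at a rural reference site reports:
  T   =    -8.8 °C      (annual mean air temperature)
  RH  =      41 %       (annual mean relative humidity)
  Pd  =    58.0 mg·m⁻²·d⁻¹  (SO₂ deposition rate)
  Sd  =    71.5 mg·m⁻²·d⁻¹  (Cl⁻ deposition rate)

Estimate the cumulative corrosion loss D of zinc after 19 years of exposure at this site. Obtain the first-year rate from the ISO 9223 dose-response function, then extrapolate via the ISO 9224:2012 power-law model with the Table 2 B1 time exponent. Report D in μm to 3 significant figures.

zinc: T≤10 °C ⇒ hinge +0.038·(-8.8−10) = -0.7144
  Pd branch = 0.0129·Pd^0.44·e^(0.046·RH+f) = 0.2485 μm/a
  Sd branch = 0.0175·Sd^0.57·e^(0.008·RH+0.085·T) = 0.1311 μm/a
  r_corr = 0.2485 + 0.1311 = 0.3796 μm/a
Power-law: D(19) = r_corr · 19^0.813
  D(19) = 0.3796 × 19^0.813 = 0.3796 × 10.96 = 4.159 μm

D(19) = 4.16 μm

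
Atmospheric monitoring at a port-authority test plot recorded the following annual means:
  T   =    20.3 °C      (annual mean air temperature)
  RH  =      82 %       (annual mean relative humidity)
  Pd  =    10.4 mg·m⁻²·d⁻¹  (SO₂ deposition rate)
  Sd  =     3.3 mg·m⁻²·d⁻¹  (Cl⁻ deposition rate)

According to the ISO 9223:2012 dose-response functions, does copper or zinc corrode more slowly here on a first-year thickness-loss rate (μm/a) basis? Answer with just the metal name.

copper: temperature factor f = -0.080·(10.3) = -0.8240
  sulphur-dioxide contribution → 0.5395 μm/a
  chloride contribution → 0.7324 μm/a
  ⇒ r_corr(copper) = 1.272 μm/a
zinc: T>10 °C ⇒ hinge -0.071·(20.3−10) = -0.7313
  sulphur-dioxide contribution → 0.7562 μm/a
  chloride contribution → 0.374 μm/a
  total first-year rate 1.13 μm/a
Ordering by μm/a: copper (1.27) > zinc (1.13)

zinc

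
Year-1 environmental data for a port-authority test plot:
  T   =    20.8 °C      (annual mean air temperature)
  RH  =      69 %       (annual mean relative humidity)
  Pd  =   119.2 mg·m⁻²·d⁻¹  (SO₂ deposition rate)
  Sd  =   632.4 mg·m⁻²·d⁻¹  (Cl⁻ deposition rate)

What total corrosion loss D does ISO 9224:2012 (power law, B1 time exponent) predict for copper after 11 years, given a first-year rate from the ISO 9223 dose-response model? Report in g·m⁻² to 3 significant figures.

D(11) = 106 g·m⁻²

copper: f(T) = -0.080·(T−10) [T>10 °C] = -0.8640
  SO₂ term: 0.0053·119.2^0.26·exp(0.059·69-0.8640) = 0.4538
  Cl⁻ term: 0.01025·632.4^0.27·exp(0.036·69+0.049·20.8) = 1.943
  r_corr = 0.4538 + 1.943 = 2.397 μm/a
ISO 9224: D(t) = r_corr · t^b with b = 0.667 (copper, B1)
  D(11) = 2.397 × 11^0.667 = 2.397 × 4.95 = 11.86 μm
  Mass loss = 11.86 μm × 8.96 g/cm³ = 106.3 g·m⁻²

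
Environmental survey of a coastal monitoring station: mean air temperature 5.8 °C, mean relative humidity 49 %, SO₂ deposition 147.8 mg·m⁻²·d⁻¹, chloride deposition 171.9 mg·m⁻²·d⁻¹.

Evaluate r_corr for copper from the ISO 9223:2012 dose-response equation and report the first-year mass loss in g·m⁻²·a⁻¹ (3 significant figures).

copper: T≤10 °C ⇒ hinge +0.126·(5.8−10) = -0.5292
  SO₂ term: 0.0053·147.8^0.26·exp(0.059·49-0.5292) = 0.2061
  Sd branch = 0.01025·Sd^0.27·e^(0.036·RH+0.049·T) = 0.319 μm/a
  r_corr = 0.2061 + 0.319 = 0.5251 μm/a
Convert to mass loss: 0.5251 μm/a × 8.96 g/cm³ = 4.705 g·m⁻²·a⁻¹

r_corr = 4.70 g·m⁻²·a⁻¹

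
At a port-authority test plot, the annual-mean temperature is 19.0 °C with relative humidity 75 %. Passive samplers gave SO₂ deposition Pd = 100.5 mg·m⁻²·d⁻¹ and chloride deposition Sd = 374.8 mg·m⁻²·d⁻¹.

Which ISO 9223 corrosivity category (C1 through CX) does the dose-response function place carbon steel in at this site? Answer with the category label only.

carbon steel: T>10 °C ⇒ hinge -0.054·(19.0−10) = -0.4860
  sulphur-dioxide contribution → 53.64 μm/a
  chloride contribution → 102.2 μm/a
  total first-year rate 155.8 μm/a
ISO 9223 Table 2 (carbon steel): 80 < 156 ≤ 200 μm/a ⇒ C5

C5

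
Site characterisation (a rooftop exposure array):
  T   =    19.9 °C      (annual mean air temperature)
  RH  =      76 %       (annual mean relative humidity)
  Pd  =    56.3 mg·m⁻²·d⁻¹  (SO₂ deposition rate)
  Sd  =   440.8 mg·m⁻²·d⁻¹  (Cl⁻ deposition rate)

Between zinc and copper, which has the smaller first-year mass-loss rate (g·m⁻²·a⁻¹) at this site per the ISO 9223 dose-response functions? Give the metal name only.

zinc: f(T) = -0.071·(T−10) [T>10 °C] = -0.7029
  SO₂ term: 0.0129·56.3^0.44·exp(0.046·76-0.7029) = 1.241
  Sd branch = 0.0175·Sd^0.57·e^(0.008·RH+0.085·T) = 5.609 μm/a
  sum: 1.241 + 5.609 → r_corr = 6.851 μm/a
  mass loss = 6.851 μm/a × 7.14 g/cm³ = 48.91 g·m⁻²·a⁻¹
copper: f(T) = -0.080·(T−10) [T>10 °C] = -0.7920
  SO₂ term: 0.0053·56.3^0.26·exp(0.059·76-0.7920) = 0.6065
  Cl⁻ term: 0.01025·440.8^0.27·exp(0.036·76+0.049·19.9) = 2.17
  sum: 0.6065 + 2.17 → r_corr = 2.776 μm/a
  mass loss = 2.776 μm/a × 8.96 g/cm³ = 24.87 g·m⁻²·a⁻¹
Ordering by g·m⁻²·a⁻¹: zinc (48.9) > copper (24.9)

copper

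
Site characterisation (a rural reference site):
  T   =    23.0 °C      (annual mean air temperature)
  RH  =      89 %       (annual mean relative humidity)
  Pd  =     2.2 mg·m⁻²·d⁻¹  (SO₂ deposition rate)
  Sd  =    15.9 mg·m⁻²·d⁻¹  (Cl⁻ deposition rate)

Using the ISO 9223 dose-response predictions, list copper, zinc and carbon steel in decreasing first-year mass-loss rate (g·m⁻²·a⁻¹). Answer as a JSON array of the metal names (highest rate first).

copper: T>10 °C ⇒ hinge -0.080·(23.0−10) = -1.0400
  SO₂ term: 0.0053·2.2^0.26·exp(0.059·89-1.0400) = 0.4387
  Cl⁻ term: 0.01025·15.9^0.27·exp(0.036·89+0.049·23.0) = 1.644
  sum: 0.4387 + 1.644 → r_corr = 2.083 μm/a
  mass loss = 2.083 μm/a × 8.96 g/cm³ = 18.66 g·m⁻²·a⁻¹
zinc: T>10 °C ⇒ hinge -0.071·(23.0−10) = -0.9230
  Pd branch = 0.0129·Pd^0.44·e^(0.046·RH+f) = 0.4349 μm/a
  Sd branch = 0.0175·Sd^0.57·e^(0.008·RH+0.085·T) = 1.219 μm/a
  sum: 0.4349 + 1.219 → r_corr = 1.654 μm/a
  mass loss = 1.654 μm/a × 7.14 g/cm³ = 11.81 g·m⁻²·a⁻¹
carbon steel: T>10 °C ⇒ hinge -0.054·(23.0−10) = -0.7020
  SO₂ term: 1.77·2.2^0.52·exp(0.02·89-0.7020) = 7.838
  Sd branch = 0.102·Sd^0.62·e^(0.033·RH+0.04·T) = 26.83 μm/a
  sum: 7.838 + 26.83 → r_corr = 34.66 μm/a
  mass loss = 34.66 μm/a × 7.85 g/cm³ = 272.1 g·m⁻²·a⁻¹
Ordering by g·m⁻²·a⁻¹: carbon steel (272) > copper (18.7) > zinc (11.8)

["carbon steel", "copper", "zinc"]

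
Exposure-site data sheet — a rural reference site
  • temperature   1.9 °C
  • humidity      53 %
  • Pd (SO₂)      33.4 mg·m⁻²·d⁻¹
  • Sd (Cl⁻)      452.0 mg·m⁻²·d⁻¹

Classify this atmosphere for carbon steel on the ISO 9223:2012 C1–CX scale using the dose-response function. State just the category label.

carbon steel: T≤10 °C ⇒ hinge +0.150·(1.9−10) = -1.2150
  SO₂ term: 1.77·33.4^0.52·exp(0.02·53-1.2150) = 9.397
  Cl⁻ term: 0.102·452.0^0.62·exp(0.033·53+0.04·1.9) = 28.01
  sum: 9.397 + 28.01 → r_corr = 37.41 μm/a
Category bounds: 25…50 μm/a bracket r_corr ⇒ C3

C3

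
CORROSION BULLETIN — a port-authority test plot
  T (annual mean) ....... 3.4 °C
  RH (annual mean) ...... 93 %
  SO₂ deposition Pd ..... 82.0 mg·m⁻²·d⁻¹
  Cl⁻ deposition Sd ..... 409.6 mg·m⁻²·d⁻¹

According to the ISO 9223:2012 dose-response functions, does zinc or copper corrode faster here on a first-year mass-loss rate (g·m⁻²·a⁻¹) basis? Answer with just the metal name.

zinc

zinc: T≤10 °C ⇒ hinge +0.038·(3.4−10) = -0.2508
  Pd branch = 0.0129·Pd^0.44·e^(0.046·RH+f) = 5.031 μm/a
  Cl⁻ term: 0.0175·409.6^0.57·exp(0.008·93+0.085·3.4) = 1.516
  sum: 5.031 + 1.516 → r_corr = 6.547 μm/a
  mass loss = 6.547 μm/a × 7.14 g/cm³ = 46.75 g·m⁻²·a⁻¹
copper: f(T) = +0.126·(T−10) [T≤10 °C] = -0.8316
  SO₂ term: 0.0053·82.0^0.26·exp(0.059·93-0.8316) = 1.753
  Cl⁻ term: 0.01025·409.6^0.27·exp(0.036·93+0.049·3.4) = 1.748
  sum: 1.753 + 1.748 → r_corr = 3.5 μm/a
  mass loss = 3.5 μm/a × 8.96 g/cm³ = 31.36 g·m⁻²·a⁻¹
Ordering by g·m⁻²·a⁻¹: zinc (46.7) > copper (31.4)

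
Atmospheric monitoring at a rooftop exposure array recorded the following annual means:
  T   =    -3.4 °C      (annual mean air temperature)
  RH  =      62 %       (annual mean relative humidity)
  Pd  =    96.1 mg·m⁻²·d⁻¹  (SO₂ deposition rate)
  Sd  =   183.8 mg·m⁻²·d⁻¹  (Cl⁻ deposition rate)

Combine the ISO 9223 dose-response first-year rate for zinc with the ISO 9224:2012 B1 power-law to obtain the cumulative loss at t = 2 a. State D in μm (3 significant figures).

zinc: T≤10 °C ⇒ hinge +0.038·(-3.4−10) = -0.5092
  Pd branch = 0.0129·Pd^0.44·e^(0.046·RH+f) = 1.001 μm/a
  Sd branch = 0.0175·Sd^0.57·e^(0.008·RH+0.085·T) = 0.4204 μm/a
  sum: 1.001 + 0.4204 → r_corr = 1.421 μm/a
Long-term exponent b (ISO 9224 Table 2, B1) = 0.813
  D(2) = 1.421 × 2^0.813 = 1.421 × 1.757 = 2.497 μm

D(2) = 2.50 μm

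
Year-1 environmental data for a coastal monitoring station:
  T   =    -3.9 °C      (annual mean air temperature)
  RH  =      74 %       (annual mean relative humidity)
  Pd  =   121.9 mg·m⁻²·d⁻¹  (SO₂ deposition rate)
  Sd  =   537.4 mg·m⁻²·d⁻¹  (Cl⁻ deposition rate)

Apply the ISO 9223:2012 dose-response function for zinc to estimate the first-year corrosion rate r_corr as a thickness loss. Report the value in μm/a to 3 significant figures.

r_corr = 2.71 μm/a

zinc: T≤10 °C ⇒ hinge +0.038·(-3.9−10) = -0.5282
  SO₂ term: 0.0129·121.9^0.44·exp(0.046·74-0.5282) = 1.894
  Cl⁻ term: 0.0175·537.4^0.57·exp(0.008·74+0.085·-3.9) = 0.8174
  sum: 1.894 + 0.8174 → r_corr = 2.711 μm/a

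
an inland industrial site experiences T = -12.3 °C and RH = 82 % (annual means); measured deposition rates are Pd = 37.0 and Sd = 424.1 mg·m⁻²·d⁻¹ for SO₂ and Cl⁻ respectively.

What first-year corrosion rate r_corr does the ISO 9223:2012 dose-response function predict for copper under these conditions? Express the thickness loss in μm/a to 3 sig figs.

r_corr = 0.653 μm/a

copper: f(T) = +0.126·(T−10) [T≤10 °C] = -2.8098
  sulphur-dioxide contribution → 0.103 μm/a
  chloride contribution → 0.5501 μm/a
  ⇒ r_corr(copper) = 0.6531 μm/a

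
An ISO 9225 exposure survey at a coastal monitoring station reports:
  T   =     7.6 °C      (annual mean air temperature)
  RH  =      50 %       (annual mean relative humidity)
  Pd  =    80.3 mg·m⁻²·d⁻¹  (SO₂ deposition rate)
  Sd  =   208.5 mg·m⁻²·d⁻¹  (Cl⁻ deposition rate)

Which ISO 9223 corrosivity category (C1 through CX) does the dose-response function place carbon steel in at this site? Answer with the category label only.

C4

carbon steel: temperature factor f = +0.150·(-2.4) = -0.3600
  Pd branch = 1.77·Pd^0.52·e^(0.02·RH+f) = 32.84 μm/a
  Sd branch = 0.102·Sd^0.62·e^(0.033·RH+0.04·T) = 19.73 μm/a
  sum: 32.84 + 19.73 → r_corr = 52.56 μm/a
52.6 μm/a falls in (50, 80] for carbon steel → category C4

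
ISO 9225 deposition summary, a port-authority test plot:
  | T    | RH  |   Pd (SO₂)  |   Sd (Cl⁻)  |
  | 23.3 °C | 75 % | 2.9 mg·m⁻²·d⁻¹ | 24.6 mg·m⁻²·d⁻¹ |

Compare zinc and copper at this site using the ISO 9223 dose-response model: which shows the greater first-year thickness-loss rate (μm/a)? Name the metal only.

zinc

zinc: f(T) = -0.071·(T−10) [T>10 °C] = -0.9443
  SO₂ term: 0.0129·2.9^0.44·exp(0.046·75-0.9443) = 0.2525
  Sd branch = 0.0175·Sd^0.57·e^(0.008·RH+0.085·T) = 1.434 μm/a
  sum: 0.2525 + 1.434 → r_corr = 1.687 μm/a
copper: f(T) = -0.080·(T−10) [T>10 °C] = -1.0640
  SO₂ term: 0.0053·2.9^0.26·exp(0.059·75-1.0640) = 0.2014
  Cl⁻ term: 0.01025·24.6^0.27·exp(0.036·75+0.049·23.3) = 1.134
  sum: 0.2014 + 1.134 → r_corr = 1.336 μm/a
Ordering by μm/a: zinc (1.69) > copper (1.34)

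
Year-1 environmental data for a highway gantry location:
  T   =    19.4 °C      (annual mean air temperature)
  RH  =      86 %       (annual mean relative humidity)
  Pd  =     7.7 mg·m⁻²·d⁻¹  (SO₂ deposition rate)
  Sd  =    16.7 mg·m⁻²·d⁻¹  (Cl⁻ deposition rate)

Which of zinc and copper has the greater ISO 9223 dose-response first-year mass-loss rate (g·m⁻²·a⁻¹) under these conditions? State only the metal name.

zinc: temperature factor f = -0.071·(9.4) = -0.6674
  sulphur-dioxide contribution → 0.8489 μm/a
  chloride contribution → 0.9014 μm/a
  total first-year rate 1.75 μm/a
  mass loss = 1.75 μm/a × 7.14 g/cm³ = 12.5 g·m⁻²·a⁻¹
copper: f(T) = -0.080·(T−10) [T>10 °C] = -0.7520
  sulphur-dioxide contribution → 0.6789 μm/a
  chloride contribution → 1.254 μm/a
  total first-year rate 1.933 μm/a
  mass loss = 1.933 μm/a × 8.96 g/cm³ = 17.32 g·m⁻²·a⁻¹
Ordering by g·m⁻²·a⁻¹: copper (17.3) > zinc (12.5)

copper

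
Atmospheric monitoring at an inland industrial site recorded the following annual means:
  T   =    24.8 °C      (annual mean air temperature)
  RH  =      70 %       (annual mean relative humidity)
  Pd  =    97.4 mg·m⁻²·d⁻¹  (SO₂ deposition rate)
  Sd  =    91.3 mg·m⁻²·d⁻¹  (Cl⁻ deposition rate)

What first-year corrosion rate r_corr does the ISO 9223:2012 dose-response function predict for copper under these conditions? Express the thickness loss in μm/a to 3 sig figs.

copper: f(T) = -0.080·(T−10) [T>10 °C] = -1.1840
  sulphur-dioxide contribution → 0.3317 μm/a
  chloride contribution → 1.453 μm/a
  ⇒ r_corr(copper) = 1.785 μm/a

r_corr = 1.78 μm/a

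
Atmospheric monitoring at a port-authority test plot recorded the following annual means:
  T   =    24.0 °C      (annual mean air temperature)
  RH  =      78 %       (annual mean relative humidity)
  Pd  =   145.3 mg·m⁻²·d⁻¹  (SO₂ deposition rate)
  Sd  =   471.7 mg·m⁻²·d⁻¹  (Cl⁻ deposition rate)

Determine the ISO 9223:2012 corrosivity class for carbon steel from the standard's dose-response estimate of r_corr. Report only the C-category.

CX

carbon steel: T>10 °C ⇒ hinge -0.054·(24.0−10) = -0.7560
  Pd branch = 1.77·Pd^0.52·e^(0.02·RH+f) = 52.67 μm/a
  Cl⁻ term: 0.102·471.7^0.62·exp(0.033·78+0.04·24.0) = 158.9
  sum: 52.67 + 158.9 → r_corr = 211.5 μm/a
Category bounds: 200…700 μm/a bracket r_corr ⇒ CX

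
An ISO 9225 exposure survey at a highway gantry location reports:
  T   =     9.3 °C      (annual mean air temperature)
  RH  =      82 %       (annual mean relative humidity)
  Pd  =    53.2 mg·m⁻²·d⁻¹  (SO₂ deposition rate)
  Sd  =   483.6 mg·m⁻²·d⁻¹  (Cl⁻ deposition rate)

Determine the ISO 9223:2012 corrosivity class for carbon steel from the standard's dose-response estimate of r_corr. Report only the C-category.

carbon steel: temperature factor f = +0.150·(-0.7) = -0.1050
  SO₂ term: 1.77·53.2^0.52·exp(0.02·82-0.1050) = 64.88
  Sd branch = 0.102·Sd^0.62·e^(0.033·RH+0.04·T) = 102.3 μm/a
  r_corr = 64.88 + 102.3 = 167.1 μm/a
Category bounds: 80…200 μm/a bracket r_corr ⇒ C5

C5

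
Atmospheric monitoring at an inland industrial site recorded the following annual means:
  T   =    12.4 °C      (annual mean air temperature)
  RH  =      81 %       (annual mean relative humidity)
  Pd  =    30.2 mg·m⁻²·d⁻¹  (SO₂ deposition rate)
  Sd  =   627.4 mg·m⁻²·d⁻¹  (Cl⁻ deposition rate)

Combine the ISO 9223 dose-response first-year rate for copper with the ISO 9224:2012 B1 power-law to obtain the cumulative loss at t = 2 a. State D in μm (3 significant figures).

D(2) = 5.15 μm

copper: temperature factor f = -0.080·(2.4) = -0.1920
  SO₂ term: 0.0053·30.2^0.26·exp(0.059·81-0.1920) = 1.262
  Cl⁻ term: 0.01025·627.4^0.27·exp(0.036·81+0.049·12.4) = 1.979
  sum: 1.262 + 1.979 → r_corr = 3.241 μm/a
Long-term exponent b (ISO 9224 Table 2, B1) = 0.667
  D(2) = 3.241 × 2^0.667 = 3.241 × 1.588 = 5.146 μm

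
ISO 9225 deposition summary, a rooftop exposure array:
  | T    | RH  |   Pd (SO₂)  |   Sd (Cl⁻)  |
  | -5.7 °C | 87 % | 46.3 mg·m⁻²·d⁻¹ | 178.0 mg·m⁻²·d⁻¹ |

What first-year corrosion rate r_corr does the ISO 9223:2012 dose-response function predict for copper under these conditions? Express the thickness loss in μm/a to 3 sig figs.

copper: temperature factor f = +0.126·(-15.7) = -1.9782
  SO₂ term: 0.0053·46.3^0.26·exp(0.059·87-1.9782) = 0.3369
  Sd branch = 0.01025·Sd^0.27·e^(0.036·RH+0.049·T) = 0.7199 μm/a
  sum: 0.3369 + 0.7199 → r_corr = 1.057 μm/a

r_corr = 1.06 μm/a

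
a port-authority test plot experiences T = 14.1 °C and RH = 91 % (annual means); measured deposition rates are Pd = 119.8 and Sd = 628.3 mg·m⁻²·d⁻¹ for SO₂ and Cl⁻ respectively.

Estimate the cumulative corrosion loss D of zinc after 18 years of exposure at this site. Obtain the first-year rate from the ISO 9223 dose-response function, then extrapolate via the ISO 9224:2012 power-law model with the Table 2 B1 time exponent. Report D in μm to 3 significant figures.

D(18) = 104 μm

zinc: T>10 °C ⇒ hinge -0.071·(14.1−10) = -0.2911
  SO₂ term: 0.0129·119.8^0.44·exp(0.046·91-0.2911) = 5.208
  Sd branch = 0.0175·Sd^0.57·e^(0.008·RH+0.085·T) = 4.728 μm/a
  r_corr = 5.208 + 4.728 = 9.936 μm/a
Long-term exponent b (ISO 9224 Table 2, B1) = 0.813
  D(18) = 9.936 × 18^0.813 = 9.936 × 10.48 = 104.2 μm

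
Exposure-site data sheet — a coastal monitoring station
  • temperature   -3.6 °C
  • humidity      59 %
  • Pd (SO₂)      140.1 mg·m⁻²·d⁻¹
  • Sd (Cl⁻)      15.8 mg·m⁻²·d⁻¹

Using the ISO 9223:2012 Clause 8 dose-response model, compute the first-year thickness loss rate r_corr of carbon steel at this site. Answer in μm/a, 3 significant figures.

r_corr = 13.2 μm/a

carbon steel: f(T) = +0.150·(T−10) [T≤10 °C] = -2.0400
  sulphur-dioxide contribution → 9.787 μm/a
  chloride contribution → 3.426 μm/a
  total first-year rate 13.21 μm/a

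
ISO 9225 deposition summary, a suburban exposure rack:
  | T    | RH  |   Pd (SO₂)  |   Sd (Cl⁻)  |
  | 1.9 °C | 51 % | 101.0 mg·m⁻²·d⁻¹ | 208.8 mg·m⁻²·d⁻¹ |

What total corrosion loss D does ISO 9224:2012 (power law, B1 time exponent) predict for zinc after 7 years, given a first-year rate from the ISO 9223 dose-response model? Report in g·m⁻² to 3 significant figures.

D(7) = 48.8 g·m⁻²

zinc: f(T) = +0.038·(T−10) [T≤10 °C] = -0.3078
  sulphur-dioxide contribution → 0.7545 μm/a
  chloride contribution → 0.6496 μm/a
  ⇒ r_corr(zinc) = 1.404 μm/a
Long-term exponent b (ISO 9224 Table 2, B1) = 0.813
  D(7) = 1.404 × 7^0.813 = 1.404 × 4.865 = 6.831 μm
  Mass loss = 6.831 μm × 7.14 g/cm³ = 48.77 g·m⁻²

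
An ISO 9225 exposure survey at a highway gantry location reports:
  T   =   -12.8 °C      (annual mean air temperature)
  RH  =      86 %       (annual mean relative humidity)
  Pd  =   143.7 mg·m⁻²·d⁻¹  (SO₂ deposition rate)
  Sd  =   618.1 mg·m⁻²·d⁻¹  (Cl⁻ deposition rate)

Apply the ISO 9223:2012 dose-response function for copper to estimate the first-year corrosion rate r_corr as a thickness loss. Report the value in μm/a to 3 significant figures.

r_corr = 0.861 μm/a

copper: f(T) = +0.126·(T−10) [T≤10 °C] = -2.8728
  SO₂ term: 0.0053·143.7^0.26·exp(0.059·86-2.8728) = 0.1743
  Cl⁻ term: 0.01025·618.1^0.27·exp(0.036·86+0.049·-12.8) = 0.6863
  r_corr = 0.1743 + 0.6863 = 0.8605 μm/a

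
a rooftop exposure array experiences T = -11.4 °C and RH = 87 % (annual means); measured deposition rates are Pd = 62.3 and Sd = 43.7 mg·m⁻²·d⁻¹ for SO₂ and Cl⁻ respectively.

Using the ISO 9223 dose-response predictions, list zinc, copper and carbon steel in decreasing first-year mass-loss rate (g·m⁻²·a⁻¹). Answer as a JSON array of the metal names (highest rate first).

["carbon steel", "zinc", "copper"]

zinc: temperature factor f = +0.038·(-21.4) = -0.8132
  Pd branch = 0.0129·Pd^0.44·e^(0.046·RH+f) = 1.928 μm/a
  Cl⁻ term: 0.0175·43.7^0.57·exp(0.008·87+0.085·-11.4) = 0.1147
  sum: 1.928 + 0.1147 → r_corr = 2.042 μm/a
  mass loss = 2.042 μm/a × 7.14 g/cm³ = 14.58 g·m⁻²·a⁻¹
copper: T≤10 °C ⇒ hinge +0.126·(-11.4−10) = -2.6964
  Pd branch = 0.0053·Pd^0.26·e^(0.059·RH+f) = 0.1774 μm/a
  Sd branch = 0.01025·Sd^0.27·e^(0.036·RH+0.049·T) = 0.3726 μm/a
  sum: 0.1774 + 0.3726 → r_corr = 0.5501 μm/a
  mass loss = 0.5501 μm/a × 8.96 g/cm³ = 4.929 g·m⁻²·a⁻¹
carbon steel: T≤10 °C ⇒ hinge +0.150·(-11.4−10) = -3.2100
  SO₂ term: 1.77·62.3^0.52·exp(0.02·87-3.2100) = 3.489
  Cl⁻ term: 0.102·43.7^0.62·exp(0.033·87+0.04·-11.4) = 11.87
  r_corr = 3.489 + 11.87 = 15.36 μm/a
  mass loss = 15.36 μm/a × 7.85 g/cm³ = 120.6 g·m⁻²·a⁻¹
Ordering by g·m⁻²·a⁻¹: carbon steel (121) > zinc (14.6) > copper (4.93)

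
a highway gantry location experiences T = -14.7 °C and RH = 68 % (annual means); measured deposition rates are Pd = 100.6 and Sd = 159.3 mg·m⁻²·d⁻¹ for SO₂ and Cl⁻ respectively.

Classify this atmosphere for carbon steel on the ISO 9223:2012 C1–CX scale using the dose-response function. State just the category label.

C2

carbon steel: T≤10 °C ⇒ hinge +0.150·(-14.7−10) = -3.7050
  Pd branch = 1.77·Pd^0.52·e^(0.02·RH+f) = 1.866 μm/a
  Cl⁻ term: 0.102·159.3^0.62·exp(0.033·68+0.04·-14.7) = 12.39
  r_corr = 1.866 + 12.39 = 14.26 μm/a
ISO 9223 Table 2 (carbon steel): 1.3 < 14.3 ≤ 25 μm/a ⇒ C2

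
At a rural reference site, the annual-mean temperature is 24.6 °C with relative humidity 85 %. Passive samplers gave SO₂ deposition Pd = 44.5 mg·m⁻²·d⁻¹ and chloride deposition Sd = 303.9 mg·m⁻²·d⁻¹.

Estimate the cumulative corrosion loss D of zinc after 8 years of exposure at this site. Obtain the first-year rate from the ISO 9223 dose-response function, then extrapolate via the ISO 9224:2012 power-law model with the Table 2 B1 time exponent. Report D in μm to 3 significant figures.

zinc: T>10 °C ⇒ hinge -0.071·(24.6−10) = -1.0366
  SO₂ term: 0.0129·44.5^0.44·exp(0.046·85-1.0366) = 1.213
  Cl⁻ term: 0.0175·303.9^0.57·exp(0.008·85+0.085·24.6) = 7.272
  sum: 1.213 + 7.272 → r_corr = 8.484 μm/a
Long-term exponent b (ISO 9224 Table 2, B1) = 0.813
  D(8) = 8.484 × 8^0.813 = 8.484 × 5.423 = 46.01 μm

D(8) = 46.0 μm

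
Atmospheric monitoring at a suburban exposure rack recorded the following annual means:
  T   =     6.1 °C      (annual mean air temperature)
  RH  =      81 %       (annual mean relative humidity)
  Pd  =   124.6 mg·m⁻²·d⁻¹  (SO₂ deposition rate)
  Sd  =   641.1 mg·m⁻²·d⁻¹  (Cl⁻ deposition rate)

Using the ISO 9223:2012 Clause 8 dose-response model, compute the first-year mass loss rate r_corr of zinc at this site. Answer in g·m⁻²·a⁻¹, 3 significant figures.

zinc: temperature factor f = +0.038·(-3.9) = -0.1482
  Pd branch = 0.0129·Pd^0.44·e^(0.046·RH+f) = 3.859 μm/a
  Cl⁻ term: 0.0175·641.1^0.57·exp(0.008·81+0.085·6.1) = 2.237
  r_corr = 3.859 + 2.237 = 6.095 μm/a
Convert to mass loss: 6.095 μm/a × 7.14 g/cm³ = 43.52 g·m⁻²·a⁻¹

r_corr = 43.5 g·m⁻²·a⁻¹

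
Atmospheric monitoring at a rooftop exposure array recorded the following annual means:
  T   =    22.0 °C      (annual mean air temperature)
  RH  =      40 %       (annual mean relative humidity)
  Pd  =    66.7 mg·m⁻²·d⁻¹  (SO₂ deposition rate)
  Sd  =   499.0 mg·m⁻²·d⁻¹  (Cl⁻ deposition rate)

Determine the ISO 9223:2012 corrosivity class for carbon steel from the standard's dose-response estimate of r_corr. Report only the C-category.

carbon steel: temperature factor f = -0.054·(12.0) = -0.6480
  sulphur-dioxide contribution → 18.3 μm/a
  chloride contribution → 43.34 μm/a
  ⇒ r_corr(carbon steel) = 61.64 μm/a
61.6 μm/a falls in (50, 80] for carbon steel → category C4

C4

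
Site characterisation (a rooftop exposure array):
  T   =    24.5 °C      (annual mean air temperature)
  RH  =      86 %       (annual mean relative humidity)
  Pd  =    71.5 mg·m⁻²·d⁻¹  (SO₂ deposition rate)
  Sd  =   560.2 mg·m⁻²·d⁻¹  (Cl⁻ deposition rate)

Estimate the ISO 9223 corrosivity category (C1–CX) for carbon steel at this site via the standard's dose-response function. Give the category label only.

CX

carbon steel: temperature factor f = -0.054·(14.5) = -0.7830
  SO₂ term: 1.77·71.5^0.52·exp(0.02·86-0.7830) = 41.61
  Sd branch = 0.102·Sd^0.62·e^(0.033·RH+0.04·T) = 234.8 μm/a
  sum: 41.61 + 234.8 → r_corr = 276.4 μm/a
ISO 9223 Table 2 (carbon steel): 200 < 276 ≤ 700 μm/a ⇒ CX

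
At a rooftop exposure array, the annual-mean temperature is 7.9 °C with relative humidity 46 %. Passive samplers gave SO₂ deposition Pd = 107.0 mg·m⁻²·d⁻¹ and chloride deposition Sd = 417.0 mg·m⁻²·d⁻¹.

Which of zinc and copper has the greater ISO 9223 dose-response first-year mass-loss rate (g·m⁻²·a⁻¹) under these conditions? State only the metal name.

zinc: T≤10 °C ⇒ hinge +0.038·(7.9−10) = -0.0798
  Pd branch = 0.0129·Pd^0.44·e^(0.046·RH+f) = 0.7724 μm/a
  Sd branch = 0.0175·Sd^0.57·e^(0.008·RH+0.085·T) = 1.542 μm/a
  sum: 0.7724 + 1.542 → r_corr = 2.314 μm/a
  mass loss = 2.314 μm/a × 7.14 g/cm³ = 16.52 g·m⁻²·a⁻¹
copper: f(T) = +0.126·(T−10) [T≤10 °C] = -0.2646
  Pd branch = 0.0053·Pd^0.26·e^(0.059·RH+f) = 0.2069 μm/a
  Sd branch = 0.01025·Sd^0.27·e^(0.036·RH+0.049·T) = 0.4032 μm/a
  sum: 0.2069 + 0.4032 → r_corr = 0.61 μm/a
  mass loss = 0.61 μm/a × 8.96 g/cm³ = 5.466 g·m⁻²·a⁻¹
Ordering by g·m⁻²·a⁻¹: zinc (16.5) > copper (5.47)

zinc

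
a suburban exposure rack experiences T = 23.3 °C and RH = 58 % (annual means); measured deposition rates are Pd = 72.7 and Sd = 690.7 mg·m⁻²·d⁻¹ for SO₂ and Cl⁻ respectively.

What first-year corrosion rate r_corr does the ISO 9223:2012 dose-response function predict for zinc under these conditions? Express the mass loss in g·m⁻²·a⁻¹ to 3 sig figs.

r_corr = 63.2 g·m⁻²·a⁻¹

zinc: temperature factor f = -0.071·(13.3) = -0.9443
  sulphur-dioxide contribution → 0.4767 μm/a
  chloride contribution → 8.377 μm/a
  total first-year rate 8.853 μm/a
Convert to mass loss: 8.853 μm/a × 7.14 g/cm³ = 63.21 g·m⁻²·a⁻¹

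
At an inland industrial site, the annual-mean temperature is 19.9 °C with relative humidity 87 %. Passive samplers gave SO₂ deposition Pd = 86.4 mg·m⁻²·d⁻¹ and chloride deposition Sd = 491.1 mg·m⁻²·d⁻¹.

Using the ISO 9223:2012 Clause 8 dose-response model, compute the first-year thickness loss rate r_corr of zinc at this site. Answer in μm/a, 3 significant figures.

zinc: f(T) = -0.071·(T−10) [T>10 °C] = -0.7029
  SO₂ term: 0.0129·86.4^0.44·exp(0.046·87-0.7029) = 2.486
  Sd branch = 0.0175·Sd^0.57·e^(0.008·RH+0.085·T) = 6.515 μm/a
  r_corr = 2.486 + 6.515 = 9 μm/a

r_corr = 9.00 μm/a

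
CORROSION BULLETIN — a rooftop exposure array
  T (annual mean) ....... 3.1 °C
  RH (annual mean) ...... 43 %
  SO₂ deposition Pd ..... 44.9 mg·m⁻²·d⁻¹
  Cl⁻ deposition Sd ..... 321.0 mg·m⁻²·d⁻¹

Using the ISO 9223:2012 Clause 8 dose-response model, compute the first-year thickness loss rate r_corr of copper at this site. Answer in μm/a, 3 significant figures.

copper: T≤10 °C ⇒ hinge +0.126·(3.1−10) = -0.8694
  SO₂ term: 0.0053·44.9^0.26·exp(0.059·43-0.8694) = 0.07552
  Sd branch = 0.01025·Sd^0.27·e^(0.036·RH+0.049·T) = 0.2665 μm/a
  sum: 0.07552 + 0.2665 → r_corr = 0.342 μm/a

r_corr = 0.342 μm/a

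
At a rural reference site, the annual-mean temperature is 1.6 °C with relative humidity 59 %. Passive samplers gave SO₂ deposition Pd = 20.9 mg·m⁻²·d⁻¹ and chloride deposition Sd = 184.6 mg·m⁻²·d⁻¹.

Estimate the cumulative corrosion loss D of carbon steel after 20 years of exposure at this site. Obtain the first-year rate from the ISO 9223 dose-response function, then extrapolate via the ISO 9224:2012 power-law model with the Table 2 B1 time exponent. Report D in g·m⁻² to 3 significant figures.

D(20) = 1.03e+03 g·m⁻²

carbon steel: temperature factor f = +0.150·(-8.4) = -1.2600
  Pd branch = 1.77·Pd^0.52·e^(0.02·RH+f) = 7.938 μm/a
  Sd branch = 0.102·Sd^0.62·e^(0.033·RH+0.04·T) = 19.37 μm/a
  r_corr = 7.938 + 19.37 = 27.3 μm/a
Power-law: D(20) = r_corr · 20^0.523
  D(20) = 27.3 × 20^0.523 = 27.3 × 4.791 = 130.8 μm
  Mass loss = 130.8 μm × 7.85 g/cm³ = 1027 g·m⁻²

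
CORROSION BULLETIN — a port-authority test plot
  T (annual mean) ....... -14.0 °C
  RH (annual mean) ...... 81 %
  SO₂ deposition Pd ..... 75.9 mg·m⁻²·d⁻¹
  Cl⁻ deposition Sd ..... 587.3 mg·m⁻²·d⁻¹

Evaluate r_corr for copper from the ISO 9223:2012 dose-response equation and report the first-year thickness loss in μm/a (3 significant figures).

copper: T≤10 °C ⇒ hinge +0.126·(-14.0−10) = -3.0240
  Pd branch = 0.0053·Pd^0.26·e^(0.059·RH+f) = 0.09448 μm/a
  Cl⁻ term: 0.01025·587.3^0.27·exp(0.036·81+0.049·-14.0) = 0.5331
  sum: 0.09448 + 0.5331 → r_corr = 0.6276 μm/a

r_corr = 0.628 μm/a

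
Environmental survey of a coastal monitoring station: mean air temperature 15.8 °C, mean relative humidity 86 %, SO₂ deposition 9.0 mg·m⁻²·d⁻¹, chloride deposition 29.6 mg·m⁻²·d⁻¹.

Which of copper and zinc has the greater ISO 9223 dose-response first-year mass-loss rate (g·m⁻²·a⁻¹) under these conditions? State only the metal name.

copper

copper: T>10 °C ⇒ hinge -0.080·(15.8−10) = -0.4640
  sulphur-dioxide contribution → 0.9429 μm/a
  chloride contribution → 1.227 μm/a
  ⇒ r_corr(copper) = 2.17 μm/a
  mass loss = 2.17 μm/a × 8.96 g/cm³ = 19.44 g·m⁻²·a⁻¹
zinc: T>10 °C ⇒ hinge -0.071·(15.8−10) = -0.4118
  sulphur-dioxide contribution → 1.174 μm/a
  chloride contribution → 0.9199 μm/a
  total first-year rate 2.094 μm/a
  mass loss = 2.094 μm/a × 7.14 g/cm³ = 14.95 g·m⁻²·a⁻¹
Ordering by g·m⁻²·a⁻¹: copper (19.4) > zinc (15)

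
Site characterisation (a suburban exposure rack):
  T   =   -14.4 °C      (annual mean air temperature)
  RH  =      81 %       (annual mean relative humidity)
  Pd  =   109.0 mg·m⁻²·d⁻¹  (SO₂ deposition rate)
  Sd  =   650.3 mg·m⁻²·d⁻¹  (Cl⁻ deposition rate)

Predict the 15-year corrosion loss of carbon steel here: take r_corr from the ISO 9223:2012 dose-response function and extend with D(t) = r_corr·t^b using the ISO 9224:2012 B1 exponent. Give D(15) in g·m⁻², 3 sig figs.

carbon steel: f(T) = +0.150·(T−10) [T≤10 °C] = -3.6600
  SO₂ term: 1.77·109.0^0.52·exp(0.02·81-3.6600) = 2.639
  Cl⁻ term: 0.102·650.3^0.62·exp(0.033·81+0.04·-14.4) = 46.07
  r_corr = 2.639 + 46.07 = 48.71 μm/a
Long-term exponent b (ISO 9224 Table 2, B1) = 0.523
  D(15) = 48.71 × 15^0.523 = 48.71 × 4.122 = 200.8 μm
  Mass loss = 200.8 μm × 7.85 g/cm³ = 1576 g·m⁻²

D(15) = 1.58e+03 g·m⁻²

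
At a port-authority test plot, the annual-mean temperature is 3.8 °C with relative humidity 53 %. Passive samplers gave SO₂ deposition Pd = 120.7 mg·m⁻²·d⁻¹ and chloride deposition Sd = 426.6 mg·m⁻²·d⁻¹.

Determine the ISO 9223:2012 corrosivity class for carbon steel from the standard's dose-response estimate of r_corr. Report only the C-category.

carbon steel: T≤10 °C ⇒ hinge +0.150·(3.8−10) = -0.9300
  SO₂ term: 1.77·120.7^0.52·exp(0.02·53-0.9300) = 24.37
  Sd branch = 0.102·Sd^0.62·e^(0.033·RH+0.04·T) = 29.16 μm/a
  sum: 24.37 + 29.16 → r_corr = 53.53 μm/a
ISO 9223 Table 2 (carbon steel): 50 < 53.5 ≤ 80 μm/a ⇒ C4

C4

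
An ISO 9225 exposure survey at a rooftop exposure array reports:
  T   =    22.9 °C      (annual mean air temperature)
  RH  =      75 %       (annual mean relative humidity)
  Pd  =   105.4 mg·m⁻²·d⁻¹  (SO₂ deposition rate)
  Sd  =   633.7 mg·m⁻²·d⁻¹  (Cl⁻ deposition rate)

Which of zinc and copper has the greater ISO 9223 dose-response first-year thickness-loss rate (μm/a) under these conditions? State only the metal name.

zinc: T>10 °C ⇒ hinge -0.071·(22.9−10) = -0.9159
  sulphur-dioxide contribution → 1.262 μm/a
  chloride contribution → 8.832 μm/a
  ⇒ r_corr(zinc) = 10.09 μm/a
copper: f(T) = -0.080·(T−10) [T>10 °C] = -1.0320
  sulphur-dioxide contribution → 0.5294 μm/a
  chloride contribution → 2.674 μm/a
  total first-year rate 3.203 μm/a
Ordering by μm/a: zinc (10.1) > copper (3.2)

zinc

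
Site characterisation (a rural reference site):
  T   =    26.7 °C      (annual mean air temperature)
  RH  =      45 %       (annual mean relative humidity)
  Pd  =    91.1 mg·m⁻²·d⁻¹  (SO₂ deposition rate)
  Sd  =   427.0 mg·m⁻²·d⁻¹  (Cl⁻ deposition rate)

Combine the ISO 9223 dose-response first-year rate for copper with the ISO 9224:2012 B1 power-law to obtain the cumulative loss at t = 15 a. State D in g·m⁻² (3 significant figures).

D(15) = 57.1 g·m⁻²

copper: f(T) = -0.080·(T−10) [T>10 °C] = -1.3360
  Pd branch = 0.0053·Pd^0.26·e^(0.059·RH+f) = 0.06406 μm/a
  Cl⁻ term: 0.01025·427.0^0.27·exp(0.036·45+0.049·26.7) = 0.9833
  r_corr = 0.06406 + 0.9833 = 1.047 μm/a
ISO 9224: D(t) = r_corr · t^b with b = 0.667 (copper, B1)
  D(15) = 1.047 × 15^0.667 = 1.047 × 6.088 = 6.376 μm
  Mass loss = 6.376 μm × 8.96 g/cm³ = 57.13 g·m⁻²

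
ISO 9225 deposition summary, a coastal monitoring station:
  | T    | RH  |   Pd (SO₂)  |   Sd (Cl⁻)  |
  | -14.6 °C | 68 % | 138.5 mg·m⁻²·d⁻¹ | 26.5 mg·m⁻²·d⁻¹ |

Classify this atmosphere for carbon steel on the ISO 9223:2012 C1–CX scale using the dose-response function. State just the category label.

C2

carbon steel: f(T) = +0.150·(T−10) [T≤10 °C] = -3.6900
  SO₂ term: 1.77·138.5^0.52·exp(0.02·68-3.6900) = 2.237
  Sd branch = 0.102·Sd^0.62·e^(0.033·RH+0.04·T) = 4.092 μm/a
  r_corr = 2.237 + 4.092 = 6.329 μm/a
ISO 9223 Table 2 (carbon steel): 1.3 < 6.33 ≤ 25 μm/a ⇒ C2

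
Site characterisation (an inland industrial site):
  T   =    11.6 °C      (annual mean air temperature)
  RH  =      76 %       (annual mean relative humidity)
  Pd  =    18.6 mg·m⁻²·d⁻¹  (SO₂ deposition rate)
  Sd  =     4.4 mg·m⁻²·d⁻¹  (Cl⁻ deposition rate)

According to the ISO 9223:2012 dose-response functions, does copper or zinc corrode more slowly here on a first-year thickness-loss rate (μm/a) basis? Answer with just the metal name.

copper: f(T) = -0.080·(T−10) [T>10 °C] = -0.1280
  sulphur-dioxide contribution → 0.8834 μm/a
  chloride contribution → 0.4164 μm/a
  ⇒ r_corr(copper) = 1.3 μm/a
zinc: temperature factor f = -0.071·(1.6) = -0.1136
  sulphur-dioxide contribution → 1.374 μm/a
  chloride contribution → 0.2005 μm/a
  ⇒ r_corr(zinc) = 1.575 μm/a
Ordering by μm/a: zinc (1.57) > copper (1.3)

copper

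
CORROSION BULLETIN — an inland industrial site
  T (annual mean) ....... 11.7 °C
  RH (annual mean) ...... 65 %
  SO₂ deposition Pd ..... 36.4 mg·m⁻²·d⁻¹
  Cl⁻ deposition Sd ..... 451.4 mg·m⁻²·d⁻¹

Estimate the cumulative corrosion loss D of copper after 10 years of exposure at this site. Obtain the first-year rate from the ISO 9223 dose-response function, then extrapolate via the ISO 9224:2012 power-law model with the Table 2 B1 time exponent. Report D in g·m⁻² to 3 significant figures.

copper: f(T) = -0.080·(T−10) [T>10 °C] = -0.1360
  SO₂ term: 0.0053·36.4^0.26·exp(0.059·65-0.1360) = 0.5453
  Sd branch = 0.01025·Sd^0.27·e^(0.036·RH+0.049·T) = 0.9833 μm/a
  sum: 0.5453 + 0.9833 → r_corr = 1.529 μm/a
ISO 9224: D(t) = r_corr · t^b with b = 0.667 (copper, B1)
  D(10) = 1.529 × 10^0.667 = 1.529 × 4.645 = 7.1 μm
  Mass loss = 7.1 μm × 8.96 g/cm³ = 63.62 g·m⁻²

D(10) = 63.6 g·m⁻²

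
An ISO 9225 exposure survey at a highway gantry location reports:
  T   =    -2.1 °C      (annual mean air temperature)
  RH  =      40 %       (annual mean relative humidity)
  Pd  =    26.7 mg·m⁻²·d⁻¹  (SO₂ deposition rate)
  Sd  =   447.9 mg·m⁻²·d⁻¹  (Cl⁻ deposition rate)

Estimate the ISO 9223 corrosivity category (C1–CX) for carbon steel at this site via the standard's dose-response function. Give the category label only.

carbon steel: f(T) = +0.150·(T−10) [T≤10 °C] = -1.8150
  Pd branch = 1.77·Pd^0.52·e^(0.02·RH+f) = 3.54 μm/a
  Sd branch = 0.102·Sd^0.62·e^(0.033·RH+0.04·T) = 15.46 μm/a
  sum: 3.54 + 15.46 → r_corr = 19 μm/a
Category bounds: 1.3…25 μm/a bracket r_corr ⇒ C2

C2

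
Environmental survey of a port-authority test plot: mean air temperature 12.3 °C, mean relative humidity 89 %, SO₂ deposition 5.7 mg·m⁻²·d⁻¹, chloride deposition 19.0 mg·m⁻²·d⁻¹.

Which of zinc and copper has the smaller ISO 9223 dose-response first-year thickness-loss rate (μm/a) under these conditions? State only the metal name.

zinc

zinc: f(T) = -0.071·(T−10) [T>10 °C] = -0.1633
  sulphur-dioxide contribution → 1.413 μm/a
  chloride contribution → 0.5435 μm/a
  ⇒ r_corr(zinc) = 1.957 μm/a
copper: f(T) = -0.080·(T−10) [T>10 °C] = -0.1840
  sulphur-dioxide contribution → 1.322 μm/a
  chloride contribution → 1.021 μm/a
  total first-year rate 2.344 μm/a
Ordering by μm/a: copper (2.34) > zinc (1.96)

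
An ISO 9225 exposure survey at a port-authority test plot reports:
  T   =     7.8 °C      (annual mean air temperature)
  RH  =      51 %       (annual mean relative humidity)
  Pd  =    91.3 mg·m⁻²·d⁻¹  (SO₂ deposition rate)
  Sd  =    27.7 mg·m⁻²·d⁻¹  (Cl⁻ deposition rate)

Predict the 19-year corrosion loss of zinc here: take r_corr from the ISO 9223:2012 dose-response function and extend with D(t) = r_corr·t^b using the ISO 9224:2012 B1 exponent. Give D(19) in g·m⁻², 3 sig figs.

D(19) = 97.2 g·m⁻²

zinc: temperature factor f = +0.038·(-2.2) = -0.0836
  Pd branch = 0.0129·Pd^0.44·e^(0.046·RH+f) = 0.9031 μm/a
  Sd branch = 0.0175·Sd^0.57·e^(0.008·RH+0.085·T) = 0.3391 μm/a
  r_corr = 0.9031 + 0.3391 = 1.242 μm/a
Long-term exponent b (ISO 9224 Table 2, B1) = 0.813
  D(19) = 1.242 × 19^0.813 = 1.242 × 10.96 = 13.61 μm
  Mass loss = 13.61 μm × 7.14 g/cm³ = 97.17 g·m⁻²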